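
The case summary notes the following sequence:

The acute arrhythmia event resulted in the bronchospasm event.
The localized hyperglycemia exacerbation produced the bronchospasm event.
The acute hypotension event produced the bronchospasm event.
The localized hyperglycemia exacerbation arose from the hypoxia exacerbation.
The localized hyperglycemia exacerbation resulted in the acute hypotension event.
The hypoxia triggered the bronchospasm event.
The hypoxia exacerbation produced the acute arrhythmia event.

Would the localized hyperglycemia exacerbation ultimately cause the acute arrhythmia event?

No

The localized hyperglycemia exacerbation leads to the acute hypotension event, the bronchospasm event; the acute arrhythmia event is not among them.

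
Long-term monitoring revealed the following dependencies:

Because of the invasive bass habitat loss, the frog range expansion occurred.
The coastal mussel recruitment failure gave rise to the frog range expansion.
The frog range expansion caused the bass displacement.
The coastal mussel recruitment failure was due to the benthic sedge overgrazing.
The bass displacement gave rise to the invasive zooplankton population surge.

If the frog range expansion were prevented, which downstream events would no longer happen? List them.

Downstream of the frog range expansion: the bass displacement, the invasive zooplankton population surge.

the bass displacement, the invasive zooplankton population surge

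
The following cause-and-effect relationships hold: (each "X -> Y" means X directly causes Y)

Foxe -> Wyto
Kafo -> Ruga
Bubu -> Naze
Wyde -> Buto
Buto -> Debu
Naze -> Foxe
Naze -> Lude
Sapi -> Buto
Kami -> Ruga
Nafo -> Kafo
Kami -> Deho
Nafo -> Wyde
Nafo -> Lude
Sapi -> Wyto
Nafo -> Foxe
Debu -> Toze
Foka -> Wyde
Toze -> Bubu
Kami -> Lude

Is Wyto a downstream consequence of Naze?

Yes

There is a causal chain: Naze → Foxe → Wyto.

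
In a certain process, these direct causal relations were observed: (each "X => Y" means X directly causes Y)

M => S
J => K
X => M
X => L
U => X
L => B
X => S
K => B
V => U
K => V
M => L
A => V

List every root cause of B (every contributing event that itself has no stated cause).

Tracing upstream from B: B ← K ← J.
A separate upstream branch: B ← L ← X ← U ← V ← A.
Each of those chain origins has no stated cause.

A, J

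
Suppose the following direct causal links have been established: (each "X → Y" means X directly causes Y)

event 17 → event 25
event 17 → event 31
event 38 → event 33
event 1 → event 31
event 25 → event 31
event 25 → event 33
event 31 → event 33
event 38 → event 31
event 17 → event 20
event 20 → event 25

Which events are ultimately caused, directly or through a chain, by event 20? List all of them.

Direct effects: event 25.
2 steps out: event 31, event 33.
Not reachable from it: event 38, event 17, event 1.

event 25, event 31, event 33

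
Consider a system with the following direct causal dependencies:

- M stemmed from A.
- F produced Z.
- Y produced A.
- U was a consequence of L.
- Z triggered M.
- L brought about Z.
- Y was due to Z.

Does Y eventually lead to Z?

Y leads to A, M; Z is not among them.

No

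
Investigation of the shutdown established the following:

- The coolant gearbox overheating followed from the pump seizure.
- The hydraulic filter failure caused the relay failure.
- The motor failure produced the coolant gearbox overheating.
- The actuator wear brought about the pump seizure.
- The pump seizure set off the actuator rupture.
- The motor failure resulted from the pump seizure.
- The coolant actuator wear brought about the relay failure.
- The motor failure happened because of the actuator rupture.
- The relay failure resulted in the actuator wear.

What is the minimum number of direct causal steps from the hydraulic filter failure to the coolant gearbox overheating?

4

Shortest chain: the hydraulic filter failure → the relay failure → the actuator wear → the pump seizure → the coolant gearbox overheating.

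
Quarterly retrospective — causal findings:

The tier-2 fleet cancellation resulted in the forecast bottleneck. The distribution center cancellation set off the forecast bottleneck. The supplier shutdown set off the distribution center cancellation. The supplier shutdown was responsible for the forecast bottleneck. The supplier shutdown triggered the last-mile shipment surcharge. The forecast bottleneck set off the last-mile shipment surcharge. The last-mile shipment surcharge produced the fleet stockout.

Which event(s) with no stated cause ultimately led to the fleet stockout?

the supplier shutdown, the tier-2 fleet cancellation

Tracing upstream from the fleet stockout: the fleet stockout ← the last-mile shipment surcharge ← the supplier shutdown.
A separate upstream branch: the fleet stockout ← the last-mile shipment surcharge ← the forecast bottleneck ← the tier-2 fleet cancellation.
Each of those chain origins has no stated cause.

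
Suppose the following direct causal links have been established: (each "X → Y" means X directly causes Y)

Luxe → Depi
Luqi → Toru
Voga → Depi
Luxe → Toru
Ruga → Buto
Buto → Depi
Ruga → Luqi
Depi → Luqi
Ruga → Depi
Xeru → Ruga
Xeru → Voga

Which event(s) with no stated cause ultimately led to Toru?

Tracing upstream from Toru: Toru ← Luqi ← Ruga ← Xeru.
A separate upstream branch: Toru ← Luxe.
Each of those chain origins has no stated cause.

Luxe, Xeru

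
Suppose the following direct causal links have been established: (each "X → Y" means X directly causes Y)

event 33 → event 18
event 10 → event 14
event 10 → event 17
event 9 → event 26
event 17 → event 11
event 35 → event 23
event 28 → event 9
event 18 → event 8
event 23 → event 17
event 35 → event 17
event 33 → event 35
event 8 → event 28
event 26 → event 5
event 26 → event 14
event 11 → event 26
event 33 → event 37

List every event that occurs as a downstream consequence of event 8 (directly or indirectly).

Direct effects: event 28.
2 steps out: event 9.
3 steps out: event 26.
4 steps out: event 5, event 14.
Not reachable from it: event 33, event 37, event 18, event 10, event 35, event 23, event 17, event 11.

event 14, event 26, event 28, event 5, event 9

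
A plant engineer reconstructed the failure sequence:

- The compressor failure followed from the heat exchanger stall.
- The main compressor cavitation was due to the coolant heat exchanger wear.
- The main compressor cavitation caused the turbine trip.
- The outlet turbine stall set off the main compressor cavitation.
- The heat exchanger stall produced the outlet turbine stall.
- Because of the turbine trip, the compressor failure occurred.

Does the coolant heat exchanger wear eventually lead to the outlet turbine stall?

The coolant heat exchanger wear leads to the main compressor cavitation, the turbine trip, the compressor failure; the outlet turbine stall is not among them.

No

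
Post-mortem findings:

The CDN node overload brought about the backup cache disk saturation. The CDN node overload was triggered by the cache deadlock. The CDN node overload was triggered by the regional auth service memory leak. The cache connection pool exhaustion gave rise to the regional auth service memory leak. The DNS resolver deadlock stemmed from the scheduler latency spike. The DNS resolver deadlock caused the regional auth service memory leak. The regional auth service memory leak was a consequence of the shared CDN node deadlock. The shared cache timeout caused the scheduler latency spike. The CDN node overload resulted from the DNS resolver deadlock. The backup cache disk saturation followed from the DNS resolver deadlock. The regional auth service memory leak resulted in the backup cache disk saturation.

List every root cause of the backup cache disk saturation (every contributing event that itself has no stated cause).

the cache connection pool exhaustion, the cache deadlock, the shared CDN node deadlock, the shared cache timeout

Tracing upstream from the backup cache disk saturation: the backup cache disk saturation ← the CDN node overload ← the cache deadlock.
A separate upstream branch: the backup cache disk saturation ← the DNS resolver deadlock ← the scheduler latency spike ← the shared cache timeout.
A separate upstream branch: the backup cache disk saturation ← the regional auth service memory leak ← the cache connection pool exhaustion.
A separate upstream branch: the backup cache disk saturation ← the regional auth service memory leak ← the shared CDN node deadlock.
Each of those chain origins has no stated cause.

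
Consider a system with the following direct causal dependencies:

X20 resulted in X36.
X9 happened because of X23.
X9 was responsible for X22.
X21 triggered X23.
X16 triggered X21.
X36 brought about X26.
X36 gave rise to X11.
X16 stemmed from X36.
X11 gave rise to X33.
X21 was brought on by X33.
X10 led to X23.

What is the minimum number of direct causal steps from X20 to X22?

6

Shortest chain: X20 → X36 → X16 → X21 → X23 → X9 → X22.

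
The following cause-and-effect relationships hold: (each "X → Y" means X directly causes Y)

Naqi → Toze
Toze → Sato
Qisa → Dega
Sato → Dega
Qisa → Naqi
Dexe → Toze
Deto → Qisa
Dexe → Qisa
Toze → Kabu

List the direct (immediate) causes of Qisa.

Deto, Dexe → Qisa with nothing further upstream stated.

Deto, Dexe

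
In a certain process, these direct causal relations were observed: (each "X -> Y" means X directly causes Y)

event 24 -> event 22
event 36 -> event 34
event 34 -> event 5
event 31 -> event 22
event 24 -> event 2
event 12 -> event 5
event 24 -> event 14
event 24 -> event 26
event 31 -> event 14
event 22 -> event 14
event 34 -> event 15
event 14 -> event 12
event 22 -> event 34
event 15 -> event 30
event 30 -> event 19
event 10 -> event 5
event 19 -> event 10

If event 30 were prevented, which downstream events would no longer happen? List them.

Downstream of event 30: event 19, event 10, event 5.
Of those, still caused via another path: event 5.
The remainder have no surviving cause.

event 10, event 19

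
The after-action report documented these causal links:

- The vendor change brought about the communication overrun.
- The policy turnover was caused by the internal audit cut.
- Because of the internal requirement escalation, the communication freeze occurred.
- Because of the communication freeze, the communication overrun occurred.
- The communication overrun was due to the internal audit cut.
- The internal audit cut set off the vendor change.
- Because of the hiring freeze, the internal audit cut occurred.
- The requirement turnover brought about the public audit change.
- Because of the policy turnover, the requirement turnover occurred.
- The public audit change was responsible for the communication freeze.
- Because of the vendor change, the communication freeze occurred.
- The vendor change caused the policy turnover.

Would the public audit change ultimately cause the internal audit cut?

The public audit change leads to the communication freeze, the communication overrun; the internal audit cut is not among them.

No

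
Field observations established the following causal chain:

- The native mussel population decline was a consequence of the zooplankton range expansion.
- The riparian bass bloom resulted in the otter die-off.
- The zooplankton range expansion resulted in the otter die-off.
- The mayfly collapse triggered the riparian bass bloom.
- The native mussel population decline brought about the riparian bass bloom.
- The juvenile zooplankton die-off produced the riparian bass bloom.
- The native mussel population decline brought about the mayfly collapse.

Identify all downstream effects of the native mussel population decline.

the mayfly collapse, the otter die-off, the riparian bass bloom

Direct effects: the mayfly collapse, the riparian bass bloom.
2 steps out: the otter die-off.
Not reachable from it: the zooplankton range expansion, the juvenile zooplankton die-off.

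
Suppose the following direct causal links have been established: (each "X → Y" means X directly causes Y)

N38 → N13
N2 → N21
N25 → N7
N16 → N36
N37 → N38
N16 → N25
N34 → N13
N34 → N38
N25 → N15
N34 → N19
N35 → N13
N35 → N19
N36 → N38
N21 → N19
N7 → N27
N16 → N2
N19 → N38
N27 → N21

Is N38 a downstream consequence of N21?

There is a causal chain: N21 → N19 → N38.

Yes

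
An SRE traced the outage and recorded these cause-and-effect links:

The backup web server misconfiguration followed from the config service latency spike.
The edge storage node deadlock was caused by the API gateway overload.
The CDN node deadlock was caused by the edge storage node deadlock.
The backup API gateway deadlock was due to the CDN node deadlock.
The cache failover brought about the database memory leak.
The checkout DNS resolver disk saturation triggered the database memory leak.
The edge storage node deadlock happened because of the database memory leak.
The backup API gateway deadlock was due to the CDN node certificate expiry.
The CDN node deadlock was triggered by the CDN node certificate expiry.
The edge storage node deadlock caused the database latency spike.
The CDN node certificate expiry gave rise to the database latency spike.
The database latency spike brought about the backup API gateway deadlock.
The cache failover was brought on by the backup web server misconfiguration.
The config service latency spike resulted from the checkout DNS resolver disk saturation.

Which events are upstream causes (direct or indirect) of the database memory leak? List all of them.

the backup web server misconfiguration, the cache failover, the checkout DNS resolver disk saturation, the config service latency spike

Immediate causes of the database memory leak: the checkout DNS resolver disk saturation, the cache failover.
Further upstream: the config service latency spike, the backup web server misconfiguration.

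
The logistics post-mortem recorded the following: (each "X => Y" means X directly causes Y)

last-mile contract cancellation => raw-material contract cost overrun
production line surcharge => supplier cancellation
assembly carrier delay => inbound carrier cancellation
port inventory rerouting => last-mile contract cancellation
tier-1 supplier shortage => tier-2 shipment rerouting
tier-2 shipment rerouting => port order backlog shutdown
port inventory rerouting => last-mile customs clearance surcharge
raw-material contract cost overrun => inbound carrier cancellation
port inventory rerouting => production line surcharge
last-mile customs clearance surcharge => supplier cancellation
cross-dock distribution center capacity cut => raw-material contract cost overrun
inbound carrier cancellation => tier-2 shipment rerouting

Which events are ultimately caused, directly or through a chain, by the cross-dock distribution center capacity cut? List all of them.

Direct effects: the raw-material contract cost overrun.
2 steps out: the inbound carrier cancellation.
3 steps out: the tier-2 shipment rerouting.
4 steps out: the port order backlog shutdown.
Not reachable from it: the port inventory rerouting, the production line surcharge, the last-mile contract cancellation, the last-mile customs clearance surcharge, the tier-1 supplier shortage, the supplier cancellation, the assembly carrier delay.

the inbound carrier cancellation, the port order backlog shutdown, the raw-material contract cost overrun, the tier-2 shipment rerouting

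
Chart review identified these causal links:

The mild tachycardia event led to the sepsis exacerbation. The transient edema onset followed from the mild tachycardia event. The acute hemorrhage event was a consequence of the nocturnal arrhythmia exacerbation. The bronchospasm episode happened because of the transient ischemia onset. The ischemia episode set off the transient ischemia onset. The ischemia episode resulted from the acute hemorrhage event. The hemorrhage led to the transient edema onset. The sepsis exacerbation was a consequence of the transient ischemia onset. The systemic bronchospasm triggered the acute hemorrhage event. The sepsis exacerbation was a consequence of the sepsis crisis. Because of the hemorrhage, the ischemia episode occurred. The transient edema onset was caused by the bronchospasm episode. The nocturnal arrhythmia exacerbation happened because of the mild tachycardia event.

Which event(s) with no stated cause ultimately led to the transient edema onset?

Tracing upstream from the transient edema onset: the transient edema onset ← the bronchospasm episode ← the transient ischemia onset ← the ischemia episode ← the acute hemorrhage event ← the systemic bronchospasm.
A separate upstream branch: the transient edema onset ← the mild tachycardia event.
A separate upstream branch: the transient edema onset ← the hemorrhage.
Each of those chain origins has no stated cause.

the hemorrhage, the mild tachycardia event, the systemic bronchospasm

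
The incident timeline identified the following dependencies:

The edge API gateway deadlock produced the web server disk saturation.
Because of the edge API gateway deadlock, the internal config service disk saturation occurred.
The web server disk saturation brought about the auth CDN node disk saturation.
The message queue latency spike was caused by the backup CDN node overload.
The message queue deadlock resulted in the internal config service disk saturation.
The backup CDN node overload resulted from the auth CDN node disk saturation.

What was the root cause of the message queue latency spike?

the edge API gateway deadlock

Tracing upstream from the message queue latency spike: the message queue latency spike ← the backup CDN node overload ← the auth CDN node disk saturation ← the web server disk saturation ← the edge API gateway deadlock.
The edge API gateway deadlock has no stated cause, so it is the root.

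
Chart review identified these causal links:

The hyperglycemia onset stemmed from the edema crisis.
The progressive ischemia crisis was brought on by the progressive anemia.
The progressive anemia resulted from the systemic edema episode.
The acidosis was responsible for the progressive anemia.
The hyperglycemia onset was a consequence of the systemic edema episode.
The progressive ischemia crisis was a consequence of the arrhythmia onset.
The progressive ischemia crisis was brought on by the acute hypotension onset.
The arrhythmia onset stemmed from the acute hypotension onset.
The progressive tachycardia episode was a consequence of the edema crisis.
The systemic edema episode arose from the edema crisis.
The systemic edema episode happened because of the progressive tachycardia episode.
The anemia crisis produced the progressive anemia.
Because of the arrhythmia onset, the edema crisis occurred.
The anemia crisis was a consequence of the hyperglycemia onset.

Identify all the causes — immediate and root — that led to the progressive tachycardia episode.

the acute hypotension onset, the arrhythmia onset, the edema crisis

Immediate cause of the progressive tachycardia episode: the edema crisis.
Further upstream: the acute hypotension onset, the arrhythmia onset.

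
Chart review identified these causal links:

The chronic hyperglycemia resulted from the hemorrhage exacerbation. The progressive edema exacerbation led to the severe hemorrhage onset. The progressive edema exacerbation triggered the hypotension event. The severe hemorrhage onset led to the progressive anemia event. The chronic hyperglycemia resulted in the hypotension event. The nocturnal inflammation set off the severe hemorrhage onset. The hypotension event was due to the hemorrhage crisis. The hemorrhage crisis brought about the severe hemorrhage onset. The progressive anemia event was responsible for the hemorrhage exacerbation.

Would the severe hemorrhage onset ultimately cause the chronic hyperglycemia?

There is a causal chain: the severe hemorrhage onset → the progressive anemia event → the hemorrhage exacerbation → the chronic hyperglycemia.

Yes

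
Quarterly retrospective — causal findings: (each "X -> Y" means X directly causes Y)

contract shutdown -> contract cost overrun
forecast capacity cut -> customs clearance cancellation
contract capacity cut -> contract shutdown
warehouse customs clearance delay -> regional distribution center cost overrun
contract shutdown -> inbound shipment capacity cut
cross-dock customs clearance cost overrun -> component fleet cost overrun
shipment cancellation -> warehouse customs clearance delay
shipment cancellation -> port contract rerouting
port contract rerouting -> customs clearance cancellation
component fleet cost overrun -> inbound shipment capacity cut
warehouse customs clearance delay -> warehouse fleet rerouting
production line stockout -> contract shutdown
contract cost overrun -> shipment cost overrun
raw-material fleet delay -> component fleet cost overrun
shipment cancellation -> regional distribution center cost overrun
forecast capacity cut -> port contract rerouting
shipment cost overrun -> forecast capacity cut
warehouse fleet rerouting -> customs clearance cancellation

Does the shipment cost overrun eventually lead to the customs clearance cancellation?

Yes

There is a causal chain: the shipment cost overrun → the forecast capacity cut → the customs clearance cancellation.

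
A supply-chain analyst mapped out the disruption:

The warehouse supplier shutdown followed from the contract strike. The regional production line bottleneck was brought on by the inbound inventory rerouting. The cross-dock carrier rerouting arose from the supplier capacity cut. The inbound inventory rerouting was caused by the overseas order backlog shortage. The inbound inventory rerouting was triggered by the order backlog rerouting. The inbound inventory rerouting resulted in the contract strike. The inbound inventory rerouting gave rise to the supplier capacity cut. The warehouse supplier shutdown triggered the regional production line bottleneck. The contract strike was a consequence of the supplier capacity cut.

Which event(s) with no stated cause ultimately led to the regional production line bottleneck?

the order backlog rerouting, the overseas order backlog shortage

Tracing upstream from the regional production line bottleneck: the regional production line bottleneck ← the inbound inventory rerouting ← the order backlog rerouting.
A separate upstream branch: the regional production line bottleneck ← the inbound inventory rerouting ← the overseas order backlog shortage.
Each of those chain origins has no stated cause.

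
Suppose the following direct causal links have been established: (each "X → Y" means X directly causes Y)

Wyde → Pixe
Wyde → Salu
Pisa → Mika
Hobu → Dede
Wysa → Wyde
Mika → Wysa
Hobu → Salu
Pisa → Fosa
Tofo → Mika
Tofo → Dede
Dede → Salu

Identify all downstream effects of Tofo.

Dede, Mika, Pixe, Salu, Wyde, Wysa

Direct effects: Mika, Dede.
2 steps out: Wysa, Salu.
3 steps out: Wyde.
4 steps out: Pixe.
Not reachable from it: Pisa, Hobu, Fosa.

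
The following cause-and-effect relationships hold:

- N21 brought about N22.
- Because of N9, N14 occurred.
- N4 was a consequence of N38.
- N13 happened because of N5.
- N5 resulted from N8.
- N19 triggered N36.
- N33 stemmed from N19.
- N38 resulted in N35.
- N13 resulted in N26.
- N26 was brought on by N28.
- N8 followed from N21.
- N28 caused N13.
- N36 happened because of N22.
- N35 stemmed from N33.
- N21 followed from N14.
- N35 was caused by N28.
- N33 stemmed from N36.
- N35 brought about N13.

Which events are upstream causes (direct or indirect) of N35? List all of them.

N14, N19, N21, N22, N28, N33, N36, N38, N9

Immediate causes of N35: N38, N33, N28.
Further upstream: N9, N14, N21, N19, N22, N36.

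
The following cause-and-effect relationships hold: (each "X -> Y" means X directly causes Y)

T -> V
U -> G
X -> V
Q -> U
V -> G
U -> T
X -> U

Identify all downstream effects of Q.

G, T, U, V

Direct effects: U.
2 steps out: T, G.
3 steps out: V.
Not reachable from it: X.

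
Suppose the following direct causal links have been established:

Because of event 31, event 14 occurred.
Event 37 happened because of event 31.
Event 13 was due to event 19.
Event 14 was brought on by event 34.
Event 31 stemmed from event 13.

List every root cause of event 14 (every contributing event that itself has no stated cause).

Tracing upstream from event 14: event 14 ← event 31 ← event 13 ← event 19.
A separate upstream branch: event 14 ← event 34.
Each of those chain origins has no stated cause.

event 19, event 34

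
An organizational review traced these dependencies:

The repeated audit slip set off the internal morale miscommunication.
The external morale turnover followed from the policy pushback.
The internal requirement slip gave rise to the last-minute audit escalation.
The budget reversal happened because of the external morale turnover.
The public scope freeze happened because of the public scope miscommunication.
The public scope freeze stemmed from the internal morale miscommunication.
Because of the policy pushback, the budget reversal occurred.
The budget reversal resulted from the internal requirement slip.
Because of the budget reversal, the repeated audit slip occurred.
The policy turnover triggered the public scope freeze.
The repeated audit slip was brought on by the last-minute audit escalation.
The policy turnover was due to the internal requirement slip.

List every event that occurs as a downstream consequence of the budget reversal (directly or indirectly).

the internal morale miscommunication, the public scope freeze, the repeated audit slip

Direct effects: the repeated audit slip.
2 steps out: the internal morale miscommunication.
3 steps out: the public scope freeze.
Not reachable from it: the internal requirement slip, the policy turnover, the last-minute audit escalation, the policy pushback, the external morale turnover, the public scope miscommunication.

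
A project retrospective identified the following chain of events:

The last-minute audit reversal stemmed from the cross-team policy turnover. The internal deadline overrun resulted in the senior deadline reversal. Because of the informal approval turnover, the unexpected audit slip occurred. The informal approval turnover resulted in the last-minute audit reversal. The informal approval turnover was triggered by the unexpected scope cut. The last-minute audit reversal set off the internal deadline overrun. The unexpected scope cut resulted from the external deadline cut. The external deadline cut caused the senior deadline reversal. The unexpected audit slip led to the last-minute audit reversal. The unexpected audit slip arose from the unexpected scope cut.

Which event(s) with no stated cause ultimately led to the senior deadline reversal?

Tracing upstream from the senior deadline reversal: the senior deadline reversal ← the external deadline cut.
A separate upstream branch: the senior deadline reversal ← the internal deadline overrun ← the last-minute audit reversal ← the cross-team policy turnover.
Each of those chain origins has no stated cause.

the cross-team policy turnover, the external deadline cut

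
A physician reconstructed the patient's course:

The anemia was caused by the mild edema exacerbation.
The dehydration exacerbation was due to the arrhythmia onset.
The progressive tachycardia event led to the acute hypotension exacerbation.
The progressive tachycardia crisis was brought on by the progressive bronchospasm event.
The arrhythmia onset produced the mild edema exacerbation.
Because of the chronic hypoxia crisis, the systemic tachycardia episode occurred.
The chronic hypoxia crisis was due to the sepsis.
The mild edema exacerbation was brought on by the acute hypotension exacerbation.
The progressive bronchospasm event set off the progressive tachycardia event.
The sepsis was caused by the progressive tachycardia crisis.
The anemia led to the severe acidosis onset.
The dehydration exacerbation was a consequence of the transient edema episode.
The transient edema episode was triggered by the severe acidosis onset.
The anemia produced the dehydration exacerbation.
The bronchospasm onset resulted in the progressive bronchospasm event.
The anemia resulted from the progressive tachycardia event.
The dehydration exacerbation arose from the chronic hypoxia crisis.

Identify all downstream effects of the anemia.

Direct effects: the severe acidosis onset, the dehydration exacerbation.
2 steps out: the transient edema episode.
Not reachable from it: the bronchospasm onset, the progressive bronchospasm event, the progressive tachycardia crisis, the arrhythmia onset, the progressive tachycardia event, the sepsis, the chronic hypoxia crisis, the acute hypotension exacerbation, the systemic tachycardia episode, the mild edema exacerbation.

the dehydration exacerbation, the severe acidosis onset, the transient edema episode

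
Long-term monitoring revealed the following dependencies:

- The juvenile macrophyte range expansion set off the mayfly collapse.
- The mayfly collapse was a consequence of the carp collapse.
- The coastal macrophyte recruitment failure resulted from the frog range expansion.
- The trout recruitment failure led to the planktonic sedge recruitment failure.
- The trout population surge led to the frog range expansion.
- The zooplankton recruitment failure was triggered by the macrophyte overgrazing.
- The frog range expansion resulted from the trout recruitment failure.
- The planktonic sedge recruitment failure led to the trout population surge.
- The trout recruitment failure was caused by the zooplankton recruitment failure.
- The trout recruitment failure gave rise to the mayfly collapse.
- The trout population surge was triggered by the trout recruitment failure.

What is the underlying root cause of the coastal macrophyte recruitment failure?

Tracing upstream from the coastal macrophyte recruitment failure: the coastal macrophyte recruitment failure ← the frog range expansion ← the trout recruitment failure ← the zooplankton recruitment failure ← the macrophyte overgrazing.
The macrophyte overgrazing has no stated cause, so it is the root.

the macrophyte overgrazing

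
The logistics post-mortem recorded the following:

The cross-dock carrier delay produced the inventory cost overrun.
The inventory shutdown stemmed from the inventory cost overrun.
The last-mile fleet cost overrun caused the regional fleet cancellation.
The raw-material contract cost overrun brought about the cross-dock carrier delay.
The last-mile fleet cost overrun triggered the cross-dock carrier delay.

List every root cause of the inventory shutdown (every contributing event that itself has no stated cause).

the last-mile fleet cost overrun, the raw-material contract cost overrun

Tracing upstream from the inventory shutdown: the inventory shutdown ← the inventory cost overrun ← the cross-dock carrier delay ← the last-mile fleet cost overrun.
A separate upstream branch: the inventory shutdown ← the inventory cost overrun ← the cross-dock carrier delay ← the raw-material contract cost overrun.
Each of those chain origins has no stated cause.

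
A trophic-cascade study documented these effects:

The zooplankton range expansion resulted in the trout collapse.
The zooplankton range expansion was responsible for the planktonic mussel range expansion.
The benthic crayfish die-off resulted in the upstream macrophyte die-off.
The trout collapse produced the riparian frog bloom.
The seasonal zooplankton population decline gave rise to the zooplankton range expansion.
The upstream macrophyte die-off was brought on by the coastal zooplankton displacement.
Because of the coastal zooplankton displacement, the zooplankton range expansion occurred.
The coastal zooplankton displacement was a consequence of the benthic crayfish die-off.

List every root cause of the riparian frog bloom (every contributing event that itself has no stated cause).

Tracing upstream from the riparian frog bloom: the riparian frog bloom ← the trout collapse ← the zooplankton range expansion ← the coastal zooplankton displacement ← the benthic crayfish die-off.
A separate upstream branch: the riparian frog bloom ← the trout collapse ← the zooplankton range expansion ← the seasonal zooplankton population decline.
Each of those chain origins has no stated cause.

the benthic crayfish die-off, the seasonal zooplankton population decline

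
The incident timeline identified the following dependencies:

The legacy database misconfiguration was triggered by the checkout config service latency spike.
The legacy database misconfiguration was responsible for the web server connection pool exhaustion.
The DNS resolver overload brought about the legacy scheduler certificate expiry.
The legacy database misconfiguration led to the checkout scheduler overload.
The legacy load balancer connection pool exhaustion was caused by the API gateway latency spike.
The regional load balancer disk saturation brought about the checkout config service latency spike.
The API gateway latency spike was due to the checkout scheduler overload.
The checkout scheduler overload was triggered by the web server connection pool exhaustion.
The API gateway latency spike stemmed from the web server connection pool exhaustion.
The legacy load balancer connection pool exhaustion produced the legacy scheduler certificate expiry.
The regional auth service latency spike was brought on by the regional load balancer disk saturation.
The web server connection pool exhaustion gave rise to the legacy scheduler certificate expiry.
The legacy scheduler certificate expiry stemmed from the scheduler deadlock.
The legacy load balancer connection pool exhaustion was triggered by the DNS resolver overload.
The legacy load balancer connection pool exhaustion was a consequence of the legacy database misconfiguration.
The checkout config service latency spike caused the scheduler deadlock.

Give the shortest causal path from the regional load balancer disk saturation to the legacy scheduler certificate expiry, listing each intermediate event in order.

the regional load balancer disk saturation → the checkout config service latency spike
the checkout config service latency spike → the scheduler deadlock
the scheduler deadlock → the legacy scheduler certificate expiry
Length: 3 steps.

the regional load balancer disk saturation → the checkout config service latency spike → the scheduler deadlock → the legacy scheduler certificate expiry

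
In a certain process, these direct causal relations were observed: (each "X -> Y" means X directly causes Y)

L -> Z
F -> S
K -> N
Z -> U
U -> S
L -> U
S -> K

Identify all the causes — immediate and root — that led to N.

Immediate cause of N: K.
Further upstream: L, Z, U, S, F.

F, K, L, S, U, Z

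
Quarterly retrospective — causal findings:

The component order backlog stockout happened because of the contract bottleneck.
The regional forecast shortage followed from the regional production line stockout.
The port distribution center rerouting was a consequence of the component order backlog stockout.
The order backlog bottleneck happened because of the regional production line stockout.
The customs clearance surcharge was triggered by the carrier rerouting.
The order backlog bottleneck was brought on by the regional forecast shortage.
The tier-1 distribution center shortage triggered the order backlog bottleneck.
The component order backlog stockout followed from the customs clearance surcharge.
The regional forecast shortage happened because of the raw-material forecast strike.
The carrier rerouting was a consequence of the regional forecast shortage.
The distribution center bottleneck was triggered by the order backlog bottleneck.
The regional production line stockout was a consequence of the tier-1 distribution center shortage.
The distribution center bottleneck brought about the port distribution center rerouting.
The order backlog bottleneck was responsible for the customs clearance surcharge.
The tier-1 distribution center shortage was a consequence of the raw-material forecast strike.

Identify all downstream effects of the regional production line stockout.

the carrier rerouting, the component order backlog stockout, the customs clearance surcharge, the distribution center bottleneck, the order backlog bottleneck, the port distribution center rerouting, the regional forecast shortage

Direct effects: the regional forecast shortage, the order backlog bottleneck.
2 steps out: the carrier rerouting, the customs clearance surcharge, the distribution center bottleneck.
3 steps out: the component order backlog stockout, the port distribution center rerouting.
Not reachable from it: the raw-material forecast strike, the tier-1 distribution center shortage, the contract bottleneck.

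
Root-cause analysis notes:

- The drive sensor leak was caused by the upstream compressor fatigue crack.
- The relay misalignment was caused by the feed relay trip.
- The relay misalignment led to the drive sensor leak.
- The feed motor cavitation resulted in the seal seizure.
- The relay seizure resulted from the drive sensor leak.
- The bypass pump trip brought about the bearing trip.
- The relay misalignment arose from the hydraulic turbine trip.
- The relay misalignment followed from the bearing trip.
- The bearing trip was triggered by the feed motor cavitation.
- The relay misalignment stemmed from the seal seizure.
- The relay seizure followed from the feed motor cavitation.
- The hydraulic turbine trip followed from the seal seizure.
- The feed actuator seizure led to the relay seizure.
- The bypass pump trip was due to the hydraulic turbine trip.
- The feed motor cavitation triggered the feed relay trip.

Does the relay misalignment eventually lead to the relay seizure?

There is a causal chain: the relay misalignment → the drive sensor leak → the relay seizure.

Yes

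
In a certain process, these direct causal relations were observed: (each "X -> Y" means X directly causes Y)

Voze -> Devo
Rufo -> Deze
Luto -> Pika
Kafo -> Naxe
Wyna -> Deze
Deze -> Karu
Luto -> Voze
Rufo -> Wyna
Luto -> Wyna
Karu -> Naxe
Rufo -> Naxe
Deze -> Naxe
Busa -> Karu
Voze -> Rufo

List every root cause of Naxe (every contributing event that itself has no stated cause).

Tracing upstream from Naxe: Naxe ← Rufo ← Voze ← Luto.
A separate upstream branch: Naxe ← Karu ← Busa.
A separate upstream branch: Naxe ← Kafo.
Each of those chain origins has no stated cause.

Busa, Kafo, Luto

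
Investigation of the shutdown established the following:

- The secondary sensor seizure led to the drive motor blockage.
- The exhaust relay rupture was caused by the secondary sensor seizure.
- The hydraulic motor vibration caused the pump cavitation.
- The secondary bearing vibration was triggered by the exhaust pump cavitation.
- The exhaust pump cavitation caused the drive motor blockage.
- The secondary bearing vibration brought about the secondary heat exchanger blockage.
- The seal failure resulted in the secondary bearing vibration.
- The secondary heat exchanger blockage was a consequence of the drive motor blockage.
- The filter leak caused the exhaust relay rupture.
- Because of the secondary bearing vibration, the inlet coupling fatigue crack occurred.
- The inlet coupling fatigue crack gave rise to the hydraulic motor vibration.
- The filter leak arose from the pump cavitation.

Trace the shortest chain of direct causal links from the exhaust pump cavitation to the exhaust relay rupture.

the exhaust pump cavitation → the secondary bearing vibration
the secondary bearing vibration → the inlet coupling fatigue crack
the inlet coupling fatigue crack → the hydraulic motor vibration
the hydraulic motor vibration → the pump cavitation
the pump cavitation → the filter leak
the filter leak → the exhaust relay rupture
Length: 6 steps.

the exhaust pump cavitation → the secondary bearing vibration → the inlet coupling fatigue crack → the hydraulic motor vibration → the pump cavitation → the filter leak → the exhaust relay rupture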